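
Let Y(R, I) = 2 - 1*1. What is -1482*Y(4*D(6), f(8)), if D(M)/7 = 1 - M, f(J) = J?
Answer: -1482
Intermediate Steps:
D(M) = 7 - 7*M (D(M) = 7*(1 - M) = 7 - 7*M)
Y(R, I) = 1 (Y(R, I) = 2 - 1 = 1)
-1482*Y(4*D(6), f(8)) = -1482*1 = -1482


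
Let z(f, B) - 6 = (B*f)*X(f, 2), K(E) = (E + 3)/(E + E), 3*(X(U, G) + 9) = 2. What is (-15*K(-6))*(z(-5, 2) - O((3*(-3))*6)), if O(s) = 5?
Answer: -1265/4 ≈ -316.25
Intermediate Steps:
X(U, G) = -25/3 (X(U, G) = -9 + (⅓)*2 = -9 + ⅔ = -25/3)
K(E) = (3 + E)/(2*E) (K(E) = (3 + E)/((2*E)) = (3 + E)*(1/(2*E)) = (3 + E)/(2*E))
z(f, B) = 6 - 25*B*f/3 (z(f, B) = 6 + (B*f)*(-25/3) = 6 - 25*B*f/3)
(-15*K(-6))*(z(-5, 2) - O((3*(-3))*6)) = (-15*(3 - 6)/(2*(-6)))*((6 - 25/3*2*(-5)) - 1*5) = (-15*(-1)*(-3)/(2*6))*((6 + 250/3) - 5) = (-15*¼)*(268/3 - 5) = -15/4*253/3 = -1265/4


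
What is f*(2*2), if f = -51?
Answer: -204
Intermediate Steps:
f*(2*2) = -102*2 = -51*4 = -204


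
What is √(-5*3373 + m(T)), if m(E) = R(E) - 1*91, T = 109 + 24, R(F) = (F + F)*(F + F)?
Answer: 10*√538 ≈ 231.95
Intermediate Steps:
R(F) = 4*F² (R(F) = (2*F)*(2*F) = 4*F²)
T = 133
m(E) = -91 + 4*E² (m(E) = 4*E² - 1*91 = 4*E² - 91 = -91 + 4*E²)
√(-5*3373 + m(T)) = √(-5*3373 + (-91 + 4*133²)) = √(-16865 + (-91 + 4*17689)) = √(-16865 + (-91 + 70756)) = √(-16865 + 70665) = √53800 = 10*√538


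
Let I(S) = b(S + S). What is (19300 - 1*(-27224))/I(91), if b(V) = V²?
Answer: 11631/8281 ≈ 1.4045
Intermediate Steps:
I(S) = 4*S² (I(S) = (S + S)² = (2*S)² = 4*S²)
(19300 - 1*(-27224))/I(91) = (19300 - 1*(-27224))/((4*91²)) = (19300 + 27224)/((4*8281)) = 46524/33124 = 46524*(1/33124) = 11631/8281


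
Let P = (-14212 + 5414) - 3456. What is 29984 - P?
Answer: 42238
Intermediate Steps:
P = -12254 (P = -8798 - 3456 = -12254)
29984 - P = 29984 - 1*(-12254) = 29984 + 12254 = 42238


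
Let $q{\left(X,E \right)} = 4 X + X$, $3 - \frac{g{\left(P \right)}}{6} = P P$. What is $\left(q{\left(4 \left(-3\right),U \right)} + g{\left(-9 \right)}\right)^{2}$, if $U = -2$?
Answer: $278784$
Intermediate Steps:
$g{\left(P \right)} = 18 - 6 P^{2}$ ($g{\left(P \right)} = 18 - 6 P P = 18 - 6 P^{2}$)
$q{\left(X,E \right)} = 5 X$
$\left(q{\left(4 \left(-3\right),U \right)} + g{\left(-9 \right)}\right)^{2} = \left(5 \cdot 4 \left(-3\right) + \left(18 - 6 \left(-9\right)^{2}\right)\right)^{2} = \left(5 \left(-12\right) + \left(18 - 486\right)\right)^{2} = \left(-60 + \left(18 - 486\right)\right)^{2} = \left(-60 - 468\right)^{2} = \left(-528\right)^{2} = 278784$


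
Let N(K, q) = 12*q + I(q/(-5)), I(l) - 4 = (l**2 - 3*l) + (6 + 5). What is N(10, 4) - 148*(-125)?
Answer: 464151/25 ≈ 18566.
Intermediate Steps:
I(l) = 15 + l**2 - 3*l (I(l) = 4 + ((l**2 - 3*l) + (6 + 5)) = 4 + ((l**2 - 3*l) + 11) = 4 + (11 + l**2 - 3*l) = 15 + l**2 - 3*l)
N(K, q) = 15 + q**2/25 + 63*q/5 (N(K, q) = 12*q + (15 + (q/(-5))**2 - 3*q/(-5)) = 12*q + (15 + (q*(-1/5))**2 - 3*q*(-1)/5) = 12*q + (15 + (-q/5)**2 - (-3)*q/5) = 12*q + (15 + q**2/25 + 3*q/5) = 15 + q**2/25 + 63*q/5)
N(10, 4) - 148*(-125) = (15 + (1/25)*4**2 + (63/5)*4) - 148*(-125) = (15 + (1/25)*16 + 252/5) + 18500 = (15 + 16/25 + 252/5) + 18500 = 1651/25 + 18500 = 464151/25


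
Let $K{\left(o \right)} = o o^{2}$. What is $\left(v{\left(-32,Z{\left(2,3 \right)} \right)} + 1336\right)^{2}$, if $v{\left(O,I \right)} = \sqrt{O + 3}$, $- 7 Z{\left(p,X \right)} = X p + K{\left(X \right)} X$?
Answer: $\left(1336 + i \sqrt{29}\right)^{2} \approx 1.7849 \cdot 10^{6} + 1.439 \cdot 10^{4} i$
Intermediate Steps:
$K{\left(o \right)} = o^{3}$
$Z{\left(p,X \right)} = - \frac{X^{4}}{7} - \frac{X p}{7}$ ($Z{\left(p,X \right)} = - \frac{X p + X^{3} X}{7} = - \frac{X p + X^{4}}{7} = - \frac{X^{4} + X p}{7} = - \frac{X^{4}}{7} - \frac{X p}{7}$)
$v{\left(O,I \right)} = \sqrt{3 + O}$
$\left(v{\left(-32,Z{\left(2,3 \right)} \right)} + 1336\right)^{2} = \left(\sqrt{3 - 32} + 1336\right)^{2} = \left(\sqrt{-29} + 1336\right)^{2} = \left(i \sqrt{29} + 1336\right)^{2} = \left(1336 + i \sqrt{29}\right)^{2}$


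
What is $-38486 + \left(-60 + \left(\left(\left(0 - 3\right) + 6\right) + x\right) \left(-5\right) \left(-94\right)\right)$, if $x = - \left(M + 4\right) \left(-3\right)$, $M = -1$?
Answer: $-32906$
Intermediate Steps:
$x = 9$ ($x = - \left(-1 + 4\right) \left(-3\right) = - 3 \left(-3\right) = \left(-1\right) \left(-9\right) = 9$)
$-38486 + \left(-60 + \left(\left(\left(0 - 3\right) + 6\right) + x\right) \left(-5\right) \left(-94\right)\right) = -38486 - \left(60 - \left(\left(\left(0 - 3\right) + 6\right) + 9\right) \left(-5\right) \left(-94\right)\right) = -38486 - \left(60 - \left(\left(-3 + 6\right) + 9\right) \left(-5\right) \left(-94\right)\right) = -38486 - \left(60 - \left(3 + 9\right) \left(-5\right) \left(-94\right)\right) = -38486 - \left(60 - 12 \left(-5\right) \left(-94\right)\right) = -38486 - -5580 = -38486 + \left(-60 + 5640\right) = -38486 + 5580 = -32906$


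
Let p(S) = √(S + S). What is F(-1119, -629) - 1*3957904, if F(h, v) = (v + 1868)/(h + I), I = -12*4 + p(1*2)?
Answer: -4610959399/1165 ≈ -3.9579e+6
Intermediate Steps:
p(S) = √2*√S (p(S) = √(2*S) = √2*√S)
I = -46 (I = -12*4 + √2*√(1*2) = -48 + √2*√2 = -48 + 2 = -46)
F(h, v) = (1868 + v)/(-46 + h) (F(h, v) = (v + 1868)/(h - 46) = (1868 + v)/(-46 + h))
F(-1119, -629) - 1*3957904 = (1868 - 629)/(-46 - 1119) - 1*3957904 = 1239/(-1165) - 3957904 = -1/1165*1239 - 3957904 = -1239/1165 - 3957904 = -4610959399/1165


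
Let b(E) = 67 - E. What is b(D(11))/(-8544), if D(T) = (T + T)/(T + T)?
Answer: -11/1424 ≈ -0.0077247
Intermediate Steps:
D(T) = 1 (D(T) = (2*T)/((2*T)) = (2*T)*(1/(2*T)) = 1)
b(D(11))/(-8544) = (67 - 1*1)/(-8544) = (67 - 1)*(-1/8544) = 66*(-1/8544) = -11/1424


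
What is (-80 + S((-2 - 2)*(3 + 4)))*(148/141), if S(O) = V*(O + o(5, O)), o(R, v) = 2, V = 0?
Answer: -11840/141 ≈ -83.972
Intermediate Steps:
S(O) = 0 (S(O) = 0*(O + 2) = 0*(2 + O) = 0)
(-80 + S((-2 - 2)*(3 + 4)))*(148/141) = (-80 + 0)*(148/141) = -11840/141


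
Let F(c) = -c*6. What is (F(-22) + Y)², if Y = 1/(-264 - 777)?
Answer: 18881782921/1083681 ≈ 17424.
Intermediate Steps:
Y = -1/1041 (Y = 1/(-1041) = -1/1041 ≈ -0.00096061)
F(c) = -6*c
(F(-22) + Y)² = (-6*(-22) - 1/1041)² = (132 - 1/1041)² = (137411/1041)² = 18881782921/1083681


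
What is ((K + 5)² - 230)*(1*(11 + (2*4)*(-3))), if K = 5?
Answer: 1690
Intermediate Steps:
((K + 5)² - 230)*(1*(11 + (2*4)*(-3))) = ((5 + 5)² - 230)*(1*(11 + (2*4)*(-3))) = (10² - 230)*(1*(11 + 8*(-3))) = (100 - 230)*(1*(11 - 24)) = -130*(-13) = 1690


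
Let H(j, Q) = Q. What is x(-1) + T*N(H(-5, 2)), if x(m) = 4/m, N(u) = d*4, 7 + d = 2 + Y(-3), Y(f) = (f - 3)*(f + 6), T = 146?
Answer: -13436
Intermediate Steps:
Y(f) = (-3 + f)*(6 + f)
d = -23 (d = -7 + (2 + (-18 + (-3)² + 3*(-3))) = -7 + (2 + (-18 + 9 - 9)) = -7 + (2 - 18) = -7 - 16 = -23)
N(u) = -92 (N(u) = -23*4 = -92)
x(-1) + T*N(H(-5, 2)) = 4/(-1) + 146*(-92) = 4*(-1) - 13432 = -4 - 13432 = -13436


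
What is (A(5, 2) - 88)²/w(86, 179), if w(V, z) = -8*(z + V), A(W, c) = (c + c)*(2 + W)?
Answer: -90/53 ≈ -1.6981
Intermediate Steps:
A(W, c) = 2*c*(2 + W) (A(W, c) = (2*c)*(2 + W) = 2*c*(2 + W))
w(V, z) = -8*V - 8*z (w(V, z) = -8*(V + z) = -8*V - 8*z)
(A(5, 2) - 88)²/w(86, 179) = (2*2*(2 + 5) - 88)²/(-8*86 - 8*179) = (2*2*7 - 88)²/(-688 - 1432) = (28 - 88)²/(-2120) = (-60)²*(-1/2120) = 3600*(-1/2120) = -90/53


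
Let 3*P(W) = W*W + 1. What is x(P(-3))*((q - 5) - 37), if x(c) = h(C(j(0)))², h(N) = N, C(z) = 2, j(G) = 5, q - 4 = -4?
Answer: -168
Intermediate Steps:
q = 0 (q = 4 - 4 = 0)
P(W) = ⅓ + W²/3 (P(W) = (W*W + 1)/3 = (W² + 1)/3 = (1 + W²)/3 = ⅓ + W²/3)
x(c) = 4 (x(c) = 2² = 4)
x(P(-3))*((q - 5) - 37) = 4*((0 - 5) - 37) = 4*(-5 - 37) = 4*(-42) = -168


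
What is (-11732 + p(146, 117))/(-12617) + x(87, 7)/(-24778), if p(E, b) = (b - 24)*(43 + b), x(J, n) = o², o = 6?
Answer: -39227678/156312013 ≈ -0.25096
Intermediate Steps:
x(J, n) = 36 (x(J, n) = 6² = 36)
p(E, b) = (-24 + b)*(43 + b)
(-11732 + p(146, 117))/(-12617) + x(87, 7)/(-24778) = (-11732 + (-1032 + 117² + 19*117))/(-12617) + 36/(-24778) = (-11732 + (-1032 + 13689 + 2223))*(-1/12617) + 36*(-1/24778) = (-11732 + 14880)*(-1/12617) - 18/12389 = 3148*(-1/12617) - 18/12389 = -3148/12617 - 18/12389 = -39227678/156312013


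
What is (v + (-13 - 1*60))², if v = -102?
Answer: 30625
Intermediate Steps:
(v + (-13 - 1*60))² = (-102 + (-13 - 1*60))² = (-102 + (-13 - 60))² = (-102 - 73)² = (-175)² = 30625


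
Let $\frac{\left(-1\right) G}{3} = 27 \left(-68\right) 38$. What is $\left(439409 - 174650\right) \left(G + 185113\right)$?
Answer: $104425450503$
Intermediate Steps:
$G = 209304$ ($G = - 3 \cdot 27 \left(-68\right) 38 = - 3 \left(\left(-1836\right) 38\right) = \left(-3\right) \left(-69768\right) = 209304$)
$\left(439409 - 174650\right) \left(G + 185113\right) = \left(439409 - 174650\right) \left(209304 + 185113\right) = 264759 \cdot 394417 = 104425450503$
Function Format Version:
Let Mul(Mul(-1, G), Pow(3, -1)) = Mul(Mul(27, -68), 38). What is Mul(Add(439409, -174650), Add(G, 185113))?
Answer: 104425450503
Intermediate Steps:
G = 209304 (G = Mul(-3, Mul(Mul(27, -68), 38)) = Mul(-3, Mul(-1836, 38)) = Mul(-3, -69768) = 209304)
Mul(Add(439409, -174650), Add(G, 185113)) = Mul(Add(439409, -174650), Add(209304, 185113)) = Mul(264759, 394417) = 104425450503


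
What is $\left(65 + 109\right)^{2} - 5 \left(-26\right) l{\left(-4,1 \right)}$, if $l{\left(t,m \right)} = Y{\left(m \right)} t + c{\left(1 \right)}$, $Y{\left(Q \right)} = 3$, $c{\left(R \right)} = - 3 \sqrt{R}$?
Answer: $28326$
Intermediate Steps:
$l{\left(t,m \right)} = -3 + 3 t$ ($l{\left(t,m \right)} = 3 t - 3 \sqrt{1} = 3 t - 3 = -3 + 3 t$)
$\left(65 + 109\right)^{2} - 5 \left(-26\right) l{\left(-4,1 \right)} = \left(65 + 109\right)^{2} - 5 \left(-26\right) \left(-3 + 3 \left(-4\right)\right) = 174^{2} - - 130 \left(-3 - 12\right) = 30276 - \left(-130\right) \left(-15\right) = 30276 - 1950 = 28326$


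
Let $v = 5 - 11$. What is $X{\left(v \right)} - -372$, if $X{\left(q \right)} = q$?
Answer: $366$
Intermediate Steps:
$v = -6$ ($v = 5 - 11 = -6$)
$X{\left(v \right)} - -372 = -6 - -372 = -6 + 372 = 366$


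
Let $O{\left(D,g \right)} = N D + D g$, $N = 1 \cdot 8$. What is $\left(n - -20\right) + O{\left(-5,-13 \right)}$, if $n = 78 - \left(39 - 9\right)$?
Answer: $93$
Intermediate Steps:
$n = 48$ ($n = 78 - \left(39 - 9\right) = 78 - 30 = 48$)
$N = 8$
$O{\left(D,g \right)} = 8 D + D g$
$\left(n - -20\right) + O{\left(-5,-13 \right)} = \left(48 - -20\right) - 5 \left(8 - 13\right) = \left(48 + 20\right) - -25 = 68 + 25 = 93$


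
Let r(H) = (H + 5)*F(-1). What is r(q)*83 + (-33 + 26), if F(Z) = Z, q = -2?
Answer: -256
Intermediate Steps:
r(H) = -5 - H (r(H) = (H + 5)*(-1) = (5 + H)*(-1) = -5 - H)
r(q)*83 + (-33 + 26) = (-5 - 1*(-2))*83 + (-33 + 26) = (-5 + 2)*83 - 7 = -3*83 - 7 = -249 - 7 = -256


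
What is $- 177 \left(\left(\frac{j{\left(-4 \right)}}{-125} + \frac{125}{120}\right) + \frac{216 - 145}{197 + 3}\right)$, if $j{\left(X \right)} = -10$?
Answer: $- \frac{26137}{100} \approx -261.37$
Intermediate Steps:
$- 177 \left(\left(\frac{j{\left(-4 \right)}}{-125} + \frac{125}{120}\right) + \frac{216 - 145}{197 + 3}\right) = - 177 \left(\left(- \frac{10}{-125} + \frac{125}{120}\right) + \frac{216 - 145}{197 + 3}\right) = - 177 \left(\left(\left(-10\right) \left(- \frac{1}{125}\right) + 125 \cdot \frac{1}{120}\right) + \frac{71}{200}\right) = - 177 \left(\left(\frac{2}{25} + \frac{25}{24}\right) + 71 \cdot \frac{1}{200}\right) = - 177 \left(\frac{673}{600} + \frac{71}{200}\right) = \left(-177\right) \frac{443}{300} = - \frac{26137}{100}$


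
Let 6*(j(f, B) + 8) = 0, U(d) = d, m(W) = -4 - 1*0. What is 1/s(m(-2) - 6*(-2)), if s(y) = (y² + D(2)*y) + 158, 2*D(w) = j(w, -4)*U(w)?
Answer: 1/158 ≈ 0.0063291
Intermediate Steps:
m(W) = -4 (m(W) = -4 + 0 = -4)
j(f, B) = -8 (j(f, B) = -8 + (⅙)*0 = -8 + 0 = -8)
D(w) = -4*w (D(w) = (-8*w)/2 = -4*w)
s(y) = 158 + y² - 8*y (s(y) = (y² + (-4*2)*y) + 158 = (y² - 8*y) + 158 = 158 + y² - 8*y)
1/s(m(-2) - 6*(-2)) = 1/(158 + (-4 - 6*(-2))² - 8*(-4 - 6*(-2))) = 1/(158 + (-4 + 12)² - 8*(-4 + 12)) = 1/(158 + 8² - 8*8) = 1/(158 + 64 - 64) = 1/158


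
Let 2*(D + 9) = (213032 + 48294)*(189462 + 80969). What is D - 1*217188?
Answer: 35335108556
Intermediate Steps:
D = 35335325744 (D = -9 + ((213032 + 48294)*(189462 + 80969))/2 = -9 + (261326*270431)/2 = -9 + (1/2)*70670651506 = -9 + 35335325753 = 35335325744)
D - 1*217188 = 35335325744 - 1*217188 = 35335325744 - 217188 = 35335108556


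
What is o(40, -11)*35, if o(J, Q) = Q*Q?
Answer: 4235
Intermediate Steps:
o(J, Q) = Q²
o(40, -11)*35 = (-11)²*35 = 121*35 = 4235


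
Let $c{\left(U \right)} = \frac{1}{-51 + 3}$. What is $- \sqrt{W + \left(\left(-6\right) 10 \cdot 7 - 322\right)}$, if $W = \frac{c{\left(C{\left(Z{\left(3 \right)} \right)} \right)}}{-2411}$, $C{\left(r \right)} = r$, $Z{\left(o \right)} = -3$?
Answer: $- \frac{5 i \sqrt{24843959031}}{28932} \approx - 27.24 i$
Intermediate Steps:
$c{\left(U \right)} = - \frac{1}{48}$ ($c{\left(U \right)} = \frac{1}{-48} = - \frac{1}{48}$)
$W = \frac{1}{115728}$ ($W = - \frac{1}{48 \left(-2411\right)} = \left(- \frac{1}{48}\right) \left(- \frac{1}{2411}\right) = \frac{1}{115728} \approx 8.641 \cdot 10^{-6}$)
$- \sqrt{W + \left(\left(-6\right) 10 \cdot 7 - 322\right)} = - \sqrt{\frac{1}{115728} + \left(\left(-6\right) 10 \cdot 7 - 322\right)} = - \sqrt{\frac{1}{115728} - 742} = - \sqrt{- \frac{85870175}{115728}} = - \frac{5 i \sqrt{24843959031}}{28932}$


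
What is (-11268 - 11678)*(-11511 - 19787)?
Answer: 718163908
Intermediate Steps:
(-11268 - 11678)*(-11511 - 19787) = -22946*(-31298) = 718163908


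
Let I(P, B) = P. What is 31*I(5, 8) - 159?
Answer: -4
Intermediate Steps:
31*I(5, 8) - 159 = 31*5 - 159 = 155 - 159 = -4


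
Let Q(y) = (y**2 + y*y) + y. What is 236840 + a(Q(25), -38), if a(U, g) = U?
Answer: 238115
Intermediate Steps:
Q(y) = y + 2*y**2 (Q(y) = (y**2 + y**2) + y = 2*y**2 + y = y + 2*y**2)
236840 + a(Q(25), -38) = 236840 + 25*(1 + 2*25) = 236840 + 25*(1 + 50) = 236840 + 25*51 = 236840 + 1275 = 238115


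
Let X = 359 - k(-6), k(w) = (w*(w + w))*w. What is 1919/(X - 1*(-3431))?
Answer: 1919/4222 ≈ 0.45452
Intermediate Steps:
k(w) = 2*w³ (k(w) = (w*(2*w))*w = (2*w²)*w = 2*w³)
X = 791 (X = 359 - 2*(-6)³ = 359 - 2*(-216) = 359 - 1*(-432) = 359 + 432 = 791)
1919/(X - 1*(-3431)) = 1919/(791 - 1*(-3431)) = 1919/(791 + 3431) = 1919/4222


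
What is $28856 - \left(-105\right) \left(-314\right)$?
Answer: $-4114$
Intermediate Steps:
$28856 - \left(-105\right) \left(-314\right) = 28856 - 32970 = -4114$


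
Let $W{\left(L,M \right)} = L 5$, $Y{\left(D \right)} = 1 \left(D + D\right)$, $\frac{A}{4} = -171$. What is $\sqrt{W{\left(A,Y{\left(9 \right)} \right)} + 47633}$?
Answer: $\sqrt{44213} \approx 210.27$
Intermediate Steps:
$A = -684$ ($A = 4 \left(-171\right) = -684$)
$Y{\left(D \right)} = 2 D$ ($Y{\left(D \right)} = 1 \cdot 2 D = 2 D$)
$W{\left(L,M \right)} = 5 L$
$\sqrt{W{\left(A,Y{\left(9 \right)} \right)} + 47633} = \sqrt{5 \left(-684\right) + 47633} = \sqrt{-3420 + 47633} = \sqrt{44213}$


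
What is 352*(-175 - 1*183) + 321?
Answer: -125695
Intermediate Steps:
352*(-175 - 1*183) + 321 = 352*(-175 - 183) + 321 = 352*(-358) + 321 = -126016 + 321 = -125695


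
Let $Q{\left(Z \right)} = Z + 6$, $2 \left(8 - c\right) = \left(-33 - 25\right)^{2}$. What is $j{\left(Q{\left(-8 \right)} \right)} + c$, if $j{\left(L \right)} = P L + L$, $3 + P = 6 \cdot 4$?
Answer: $-1718$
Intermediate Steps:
$P = 21$ ($P = -3 + 6 \cdot 4 = -3 + 24 = 21$)
$c = -1674$ ($c = 8 - \frac{\left(-33 - 25\right)^{2}}{2} = 8 - \frac{\left(-58\right)^{2}}{2} = 8 - 1682 = -1674$)
$Q{\left(Z \right)} = 6 + Z$
$j{\left(L \right)} = 22 L$ ($j{\left(L \right)} = 21 L + L = 22 L$)
$j{\left(Q{\left(-8 \right)} \right)} + c = 22 \left(6 - 8\right) - 1674 = 22 \left(-2\right) - 1674 = -44 - 1674 = -1718$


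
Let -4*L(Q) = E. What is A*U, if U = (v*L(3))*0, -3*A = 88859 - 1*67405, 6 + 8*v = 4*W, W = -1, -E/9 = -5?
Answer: 0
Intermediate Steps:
E = 45 (E = -9*(-5) = 45)
L(Q) = -45/4 (L(Q) = -¼*45 = -45/4)
v = -5/4 (v = -¾ + (4*(-1))/8 = -¾ + (⅛)*(-4) = -¾ - ½ = -5/4 ≈ -1.2500)
A = -21454/3 (A = -(88859 - 1*67405)/3 = -(88859 - 67405)/3 = -⅓*21454 = -21454/3 ≈ -7151.3)
U = 0 (U = -5/4*(-45/4)*0 = (225/16)*0 = 0)
A*U = -21454/3*0 = 0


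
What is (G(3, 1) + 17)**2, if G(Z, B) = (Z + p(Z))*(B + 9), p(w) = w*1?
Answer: 5929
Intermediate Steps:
p(w) = w
G(Z, B) = 2*Z*(9 + B) (G(Z, B) = (Z + Z)*(B + 9) = (2*Z)*(9 + B) = 2*Z*(9 + B))
(G(3, 1) + 17)**2 = (2*3*(9 + 1) + 17)**2 = (2*3*10 + 17)**2 = (60 + 17)**2 = 77**2 = 5929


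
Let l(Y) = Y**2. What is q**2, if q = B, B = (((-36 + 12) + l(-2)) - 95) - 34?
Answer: 22201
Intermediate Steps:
B = -149 (B = (((-36 + 12) + (-2)**2) - 95) - 34 = ((-24 + 4) - 95) - 34 = (-20 - 95) - 34 = -115 - 34 = -149)
q = -149
q**2 = (-149)**2 = 22201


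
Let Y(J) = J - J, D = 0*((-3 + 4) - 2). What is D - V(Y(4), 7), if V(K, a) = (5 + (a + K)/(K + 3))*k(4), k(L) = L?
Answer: -88/3 ≈ -29.333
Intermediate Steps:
D = 0 (D = 0*(1 - 2) = 0*(-1) = 0)
Y(J) = 0
V(K, a) = 20 + 4*(K + a)/(3 + K) (V(K, a) = (5 + (a + K)/(K + 3))*4 = (5 + (K + a)/(3 + K))*4 = 20 + 4*(K + a)/(3 + K))
D - V(Y(4), 7) = 0 - 4*(15 + 7 + 6*0)/(3 + 0) = 0 - 4*(15 + 7 + 0)/3 = 0 - 4*22/3 = 0 - 1*88/3 = 0 - 88/3 = -88/3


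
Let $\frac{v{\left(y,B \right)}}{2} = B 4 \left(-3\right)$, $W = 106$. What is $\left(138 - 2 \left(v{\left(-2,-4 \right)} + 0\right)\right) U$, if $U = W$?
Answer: $-5724$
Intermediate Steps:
$U = 106$
$v{\left(y,B \right)} = - 24 B$ ($v{\left(y,B \right)} = 2 B 4 \left(-3\right) = 2 \cdot 4 B \left(-3\right) = 2 \left(- 12 B\right) = - 24 B$)
$\left(138 - 2 \left(v{\left(-2,-4 \right)} + 0\right)\right) U = \left(138 - 2 \left(\left(-24\right) \left(-4\right) + 0\right)\right) 106 = \left(138 - 2 \left(96 + 0\right)\right) 106 = \left(138 - 192\right) 106 = \left(-54\right) 106 = -5724$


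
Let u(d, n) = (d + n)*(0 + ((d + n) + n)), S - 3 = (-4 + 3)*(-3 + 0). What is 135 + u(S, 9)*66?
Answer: 23895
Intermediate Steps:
S = 6 (S = 3 + (-4 + 3)*(-3 + 0) = 3 - 1*(-3) = 3 + 3 = 6)
u(d, n) = (d + n)*(d + 2*n) (u(d, n) = (d + n)*(0 + (d + 2*n)) = (d + n)*(d + 2*n))
135 + u(S, 9)*66 = 135 + (6² + 2*9² + 3*6*9)*66 = 135 + (36 + 2*81 + 162)*66 = 135 + (36 + 162 + 162)*66 = 135 + 360*66 = 135 + 23760 = 23895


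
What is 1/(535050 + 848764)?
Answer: 1/1383814 ≈ 7.2264e-7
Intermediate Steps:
1/(535050 + 848764) = 1/1383814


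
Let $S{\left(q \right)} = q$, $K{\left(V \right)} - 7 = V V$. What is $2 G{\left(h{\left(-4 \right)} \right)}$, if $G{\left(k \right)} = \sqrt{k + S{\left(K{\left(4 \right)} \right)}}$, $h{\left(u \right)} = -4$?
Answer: $2 \sqrt{19} \approx 8.7178$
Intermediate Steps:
$K{\left(V \right)} = 7 + V^{2}$ ($K{\left(V \right)} = 7 + V V = 7 + V^{2}$)
$G{\left(k \right)} = \sqrt{23 + k}$ ($G{\left(k \right)} = \sqrt{k + \left(7 + 4^{2}\right)} = \sqrt{k + \left(7 + 16\right)} = \sqrt{k + 23} = \sqrt{23 + k}$)
$2 G{\left(h{\left(-4 \right)} \right)} = 2 \sqrt{23 - 4} = 2 \sqrt{19}$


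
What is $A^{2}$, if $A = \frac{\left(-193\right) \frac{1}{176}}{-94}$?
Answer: $\frac{37249}{273703936} \approx 0.00013609$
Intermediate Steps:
$A = \frac{193}{16544}$ ($A = \left(-193\right) \frac{1}{176} \left(- \frac{1}{94}\right) = \left(- \frac{193}{176}\right) \left(- \frac{1}{94}\right) = \frac{193}{16544} \approx 0.011666$)
$A^{2} = \left(\frac{193}{16544}\right)^{2} = \frac{37249}{273703936}$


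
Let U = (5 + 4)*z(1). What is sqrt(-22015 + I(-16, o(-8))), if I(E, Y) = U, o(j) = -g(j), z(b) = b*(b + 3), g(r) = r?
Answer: I*sqrt(21979) ≈ 148.25*I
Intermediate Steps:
z(b) = b*(3 + b)
U = 36 (U = (5 + 4)*(1*(3 + 1)) = 9*(1*4) = 9*4 = 36)
o(j) = -j
I(E, Y) = 36
sqrt(-22015 + I(-16, o(-8))) = sqrt(-22015 + 36) = sqrt(-21979) = I*sqrt(21979)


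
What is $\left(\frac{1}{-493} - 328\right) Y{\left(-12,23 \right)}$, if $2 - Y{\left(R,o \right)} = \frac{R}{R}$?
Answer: $- \frac{161705}{493} \approx -328.0$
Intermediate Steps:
$Y{\left(R,o \right)} = 1$ ($Y{\left(R,o \right)} = 2 - \frac{R}{R} = 2 - 1 = 1$)
$\left(\frac{1}{-493} - 328\right) Y{\left(-12,23 \right)} = \left(\frac{1}{-493} - 328\right) 1 = \left(- \frac{1}{493} - 328\right) 1 = \left(- \frac{161705}{493}\right) 1 = - \frac{161705}{493}$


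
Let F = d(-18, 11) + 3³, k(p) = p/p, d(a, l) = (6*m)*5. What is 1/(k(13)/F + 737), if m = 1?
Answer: 57/42010 ≈ 0.0013568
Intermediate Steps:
d(a, l) = 30 (d(a, l) = (6*1)*5 = 6*5 = 30)
k(p) = 1
F = 57 (F = 30 + 3³ = 30 + 27 = 57)
1/(k(13)/F + 737) = 1/(1/57 + 737) = 1/(42010/57) = 57/42010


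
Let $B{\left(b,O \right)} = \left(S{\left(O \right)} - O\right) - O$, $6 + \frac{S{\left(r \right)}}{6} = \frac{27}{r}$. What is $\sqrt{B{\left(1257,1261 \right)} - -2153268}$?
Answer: $\frac{4 \sqrt{213743083762}}{1261} \approx 1466.5$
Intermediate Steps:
$S{\left(r \right)} = -36 + \frac{162}{r}$ ($S{\left(r \right)} = -36 + 6 \frac{27}{r} = -36 + \frac{162}{r}$)
$B{\left(b,O \right)} = -36 - 2 O + \frac{162}{O}$ ($B{\left(b,O \right)} = \left(\left(-36 + \frac{162}{O}\right) - O\right) - O = \left(-36 - O + \frac{162}{O}\right) - O = -36 - 2 O + \frac{162}{O}$)
$\sqrt{B{\left(1257,1261 \right)} - -2153268} = \sqrt{\left(-36 - 2522 + \frac{162}{1261}\right) - -2153268} = \sqrt{\left(-36 - 2522 + 162 \cdot \frac{1}{1261}\right) + 2153268} = \sqrt{\left(-36 - 2522 + \frac{162}{1261}\right) + 2153268} = \sqrt{- \frac{3225476}{1261} + 2153268} = \sqrt{\frac{2712045472}{1261}} = \frac{4 \sqrt{213743083762}}{1261}$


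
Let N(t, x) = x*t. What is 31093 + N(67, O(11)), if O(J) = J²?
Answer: 39200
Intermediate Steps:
N(t, x) = t*x
31093 + N(67, O(11)) = 31093 + 67*11² = 31093 + 67*121 = 31093 + 8107 = 39200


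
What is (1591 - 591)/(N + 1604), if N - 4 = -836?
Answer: 250/193 ≈ 1.2953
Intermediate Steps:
N = -832 (N = 4 - 836 = -832)
(1591 - 591)/(N + 1604) = (1591 - 591)/(-832 + 1604) = 1000/772 = 1000*(1/772) = 250/193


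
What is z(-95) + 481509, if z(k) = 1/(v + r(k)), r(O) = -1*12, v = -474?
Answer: 234013373/486 ≈ 4.8151e+5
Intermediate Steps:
r(O) = -12
z(k) = -1/486 (z(k) = 1/(-474 - 12) = 1/(-486) = -1/486)
z(-95) + 481509 = -1/486 + 481509 = 234013373/486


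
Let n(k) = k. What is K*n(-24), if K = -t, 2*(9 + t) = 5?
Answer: -156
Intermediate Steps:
t = -13/2 (t = -9 + (½)*5 = -9 + 5/2 = -13/2 ≈ -6.5000)
K = 13/2 (K = -1*(-13/2) = 13/2 ≈ 6.5000)
K*n(-24) = (13/2)*(-24) = -156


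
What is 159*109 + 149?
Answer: 17480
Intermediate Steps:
159*109 + 149 = 17331 + 149 = 17480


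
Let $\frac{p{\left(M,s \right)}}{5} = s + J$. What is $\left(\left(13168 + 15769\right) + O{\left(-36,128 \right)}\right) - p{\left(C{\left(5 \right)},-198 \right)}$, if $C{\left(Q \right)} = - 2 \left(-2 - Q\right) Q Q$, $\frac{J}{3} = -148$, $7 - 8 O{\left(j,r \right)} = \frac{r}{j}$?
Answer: $\frac{2314679}{72} \approx 32148.0$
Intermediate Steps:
$O{\left(j,r \right)} = \frac{7}{8} - \frac{r}{8 j}$ ($O{\left(j,r \right)} = \frac{7}{8} - \frac{r \frac{1}{j}}{8} = \frac{7}{8} - \frac{r}{8 j}$)
$J = -444$ ($J = 3 \left(-148\right) = -444$)
$C{\left(Q \right)} = Q^{2} \left(4 + 2 Q\right)$ ($C{\left(Q \right)} = \left(4 + 2 Q\right) Q^{2} = Q^{2} \left(4 + 2 Q\right)$)
$p{\left(M,s \right)} = -2220 + 5 s$ ($p{\left(M,s \right)} = 5 \left(s - 444\right) = 5 \left(-444 + s\right) = -2220 + 5 s$)
$\left(\left(13168 + 15769\right) + O{\left(-36,128 \right)}\right) - p{\left(C{\left(5 \right)},-198 \right)} = \left(\left(13168 + 15769\right) + \frac{\left(-1\right) 128 + 7 \left(-36\right)}{8 \left(-36\right)}\right) - \left(-2220 + 5 \left(-198\right)\right) = \left(28937 + \frac{1}{8} \left(- \frac{1}{36}\right) \left(-128 - 252\right)\right) - \left(-2220 - 990\right) = \left(28937 + \frac{1}{8} \left(- \frac{1}{36}\right) \left(-380\right)\right) - -3210 = \left(28937 + \frac{95}{72}\right) + 3210 = \frac{2083559}{72} + 3210 = \frac{2314679}{72}$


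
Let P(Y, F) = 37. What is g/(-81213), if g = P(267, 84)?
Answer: -37/81213 ≈ -0.00045559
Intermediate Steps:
g = 37
g/(-81213) = 37/(-81213) = 37*(-1/81213) = -37/81213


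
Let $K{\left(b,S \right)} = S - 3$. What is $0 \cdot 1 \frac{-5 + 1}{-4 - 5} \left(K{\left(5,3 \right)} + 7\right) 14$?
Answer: $0$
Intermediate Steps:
$K{\left(b,S \right)} = -3 + S$
$0 \cdot 1 \frac{-5 + 1}{-4 - 5} \left(K{\left(5,3 \right)} + 7\right) 14 = 0 \cdot 1 \frac{-5 + 1}{-4 - 5} \left(\left(-3 + 3\right) + 7\right) 14 = 0 \left(- \frac{4}{-9}\right) \left(0 + 7\right) 14 = 0 \left(\left(-4\right) \left(- \frac{1}{9}\right)\right) 7 \cdot 14 = 0 \cdot \frac{4}{9} \cdot 7 \cdot 14 = 0 \cdot 7 \cdot 14 = 0 \cdot 14 = 0$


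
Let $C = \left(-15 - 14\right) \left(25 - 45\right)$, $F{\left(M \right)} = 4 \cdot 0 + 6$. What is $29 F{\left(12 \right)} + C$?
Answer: $754$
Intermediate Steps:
$F{\left(M \right)} = 6$ ($F{\left(M \right)} = 0 + 6 = 6$)
$C = 580$ ($C = \left(-29\right) \left(-20\right) = 580$)
$29 F{\left(12 \right)} + C = 29 \cdot 6 + 580 = 174 + 580 = 754$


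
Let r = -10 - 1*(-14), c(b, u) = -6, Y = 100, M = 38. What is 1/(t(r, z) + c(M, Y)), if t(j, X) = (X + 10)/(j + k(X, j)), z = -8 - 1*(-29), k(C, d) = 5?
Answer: -9/23 ≈ -0.39130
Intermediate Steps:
r = 4 (r = -10 + 14 = 4)
z = 21 (z = -8 + 29 = 21)
t(j, X) = (10 + X)/(5 + j) (t(j, X) = (X + 10)/(j + 5) = (10 + X)/(5 + j))
1/(t(r, z) + c(M, Y)) = 1/((10 + 21)/(5 + 4) - 6) = 1/(31/9 - 6) = 1/(-23/9) = -9/23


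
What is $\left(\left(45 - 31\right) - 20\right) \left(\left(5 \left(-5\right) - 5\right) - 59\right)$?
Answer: $534$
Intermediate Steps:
$\left(\left(45 - 31\right) - 20\right) \left(\left(5 \left(-5\right) - 5\right) - 59\right) = \left(14 - 20\right) \left(\left(-25 - 5\right) - 59\right) = - 6 \left(-30 - 59\right) = \left(-6\right) \left(-89\right) = 534$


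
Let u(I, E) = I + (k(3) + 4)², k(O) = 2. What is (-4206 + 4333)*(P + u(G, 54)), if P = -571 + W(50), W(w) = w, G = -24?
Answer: -64643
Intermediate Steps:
P = -521 (P = -571 + 50 = -521)
u(I, E) = 36 + I (u(I, E) = I + (2 + 4)² = I + 6² = I + 36 = 36 + I)
(-4206 + 4333)*(P + u(G, 54)) = (-4206 + 4333)*(-521 + (36 - 24)) = 127*(-521 + 12) = 127*(-509) = -64643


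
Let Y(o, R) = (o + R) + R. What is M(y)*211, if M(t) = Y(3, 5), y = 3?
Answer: 2743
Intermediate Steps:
Y(o, R) = o + 2*R (Y(o, R) = (R + o) + R = o + 2*R)
M(t) = 13 (M(t) = 3 + 2*5 = 3 + 10 = 13)
M(y)*211 = 13*211 = 2743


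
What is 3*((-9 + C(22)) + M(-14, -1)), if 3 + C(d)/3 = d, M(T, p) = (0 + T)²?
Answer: 732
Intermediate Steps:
M(T, p) = T²
C(d) = -9 + 3*d
3*((-9 + C(22)) + M(-14, -1)) = 3*((-9 + (-9 + 3*22)) + (-14)²) = 3*((-9 + (-9 + 66)) + 196) = 3*((-9 + 57) + 196) = 3*(48 + 196) = 3*244 = 732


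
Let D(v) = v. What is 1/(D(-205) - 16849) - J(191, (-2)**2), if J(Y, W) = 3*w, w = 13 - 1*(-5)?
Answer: -920917/17054 ≈ -54.000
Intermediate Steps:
w = 18 (w = 13 + 5 = 18)
J(Y, W) = 54 (J(Y, W) = 3*18 = 54)
1/(D(-205) - 16849) - J(191, (-2)**2) = 1/(-205 - 16849) - 1*54 = 1/(-17054) - 54 = -1/17054 - 54 = -920917/17054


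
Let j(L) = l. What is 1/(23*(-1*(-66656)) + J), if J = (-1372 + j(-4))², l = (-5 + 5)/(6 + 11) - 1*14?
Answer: 1/3454084 ≈ 2.8951e-7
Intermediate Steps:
l = -14 (l = 0/17 - 14 = 0*(1/17) - 14 = 0 - 14 = -14)
j(L) = -14
J = 1920996 (J = (-1372 - 14)² = (-1386)² = 1920996)
1/(23*(-1*(-66656)) + J) = 1/(23*(-1*(-66656)) + 1920996) = 1/(23*66656 + 1920996) = 1/(1533088 + 1920996) = 1/3454084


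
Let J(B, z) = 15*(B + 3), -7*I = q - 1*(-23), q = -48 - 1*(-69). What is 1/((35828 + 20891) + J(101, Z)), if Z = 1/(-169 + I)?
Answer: 1/58279 ≈ 1.7159e-5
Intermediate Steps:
q = 21 (q = -48 + 69 = 21)
I = -44/7 (I = -(21 - 1*(-23))/7 = -(21 + 23)/7 = -1/7*44 = -44/7 ≈ -6.2857)
Z = -7/1227 (Z = 1/(-169 - 44/7) = 1/(-1227/7) = -7/1227 ≈ -0.0057050)
J(B, z) = 45 + 15*B (J(B, z) = 15*(3 + B) = 45 + 15*B)
1/((35828 + 20891) + J(101, Z)) = 1/((35828 + 20891) + (45 + 15*101)) = 1/(56719 + (45 + 1515)) = 1/(56719 + 1560) = 1/58279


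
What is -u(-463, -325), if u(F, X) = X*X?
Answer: -105625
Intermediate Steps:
u(F, X) = X²
-u(-463, -325) = -1*(-325)² = -1*105625 = -105625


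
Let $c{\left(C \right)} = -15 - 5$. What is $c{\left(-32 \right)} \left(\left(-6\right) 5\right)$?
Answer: $600$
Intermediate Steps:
$c{\left(C \right)} = -20$ ($c{\left(C \right)} = -15 - 5 = -20$)
$c{\left(-32 \right)} \left(\left(-6\right) 5\right) = - 20 \left(\left(-6\right) 5\right) = \left(-20\right) \left(-30\right) = 600$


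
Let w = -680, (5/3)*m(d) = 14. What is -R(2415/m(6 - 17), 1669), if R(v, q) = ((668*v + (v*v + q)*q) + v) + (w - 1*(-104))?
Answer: -563722415/4 ≈ -1.4093e+8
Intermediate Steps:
m(d) = 42/5 (m(d) = (⅗)*14 = 42/5)
R(v, q) = -576 + 669*v + q*(q + v²) (R(v, q) = ((668*v + (v*v + q)*q) + v) + (-680 - 1*(-104)) = ((668*v + (v² + q)*q) + v) + (-680 + 104) = ((668*v + (q + v²)*q) + v) - 576 = ((668*v + q*(q + v²)) + v) - 576 = (669*v + q*(q + v²)) - 576 = -576 + 669*v + q*(q + v²))
-R(2415/m(6 - 17), 1669) = -(-576 + 1669² + 669*(2415/(42/5)) + 1669*(2415/(42/5))²) = -(-576 + 2785561 + 669*(2415*(5/42)) + 1669*(2415*(5/42))²) = -(-576 + 2785561 + 669*(575/2) + 1669*(575/2)²) = -(-576 + 2785561 + 384675/2 + 1669*(330625/4)) = -(-576 + 2785561 + 384675/2 + 551813125/4) = -1*563722415/4 = -563722415/4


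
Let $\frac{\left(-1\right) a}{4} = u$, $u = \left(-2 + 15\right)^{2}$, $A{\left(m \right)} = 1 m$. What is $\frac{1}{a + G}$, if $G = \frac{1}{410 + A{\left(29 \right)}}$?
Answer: $- \frac{439}{296763} \approx -0.0014793$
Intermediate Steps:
$A{\left(m \right)} = m$
$G = \frac{1}{439}$ ($G = \frac{1}{410 + 29} = \frac{1}{439} \approx 0.0022779$)
$u = 169$ ($u = 13^{2} = 169$)
$a = -676$ ($a = \left(-4\right) 169 = -676$)
$\frac{1}{a + G} = \frac{1}{-676 + \frac{1}{439}} = \frac{1}{- \frac{296763}{439}} = - \frac{439}{296763}$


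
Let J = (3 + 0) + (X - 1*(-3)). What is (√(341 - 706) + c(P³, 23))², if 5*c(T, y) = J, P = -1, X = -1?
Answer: (1 + I*√365)² ≈ -364.0 + 38.21*I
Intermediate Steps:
J = 5 (J = (3 + 0) + (-1 - 1*(-3)) = 3 + (-1 + 3) = 3 + 2 = 5)
c(T, y) = 1 (c(T, y) = (⅕)*5 = 1)
(√(341 - 706) + c(P³, 23))² = (√(341 - 706) + 1)² = (√(-365) + 1)² = (I*√365 + 1)² = (1 + I*√365)²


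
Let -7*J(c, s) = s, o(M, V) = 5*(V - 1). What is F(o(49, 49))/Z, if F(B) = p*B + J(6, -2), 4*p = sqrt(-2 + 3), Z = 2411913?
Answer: 422/16883391 ≈ 2.4995e-5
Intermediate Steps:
o(M, V) = -5 + 5*V (o(M, V) = 5*(-1 + V) = -5 + 5*V)
J(c, s) = -s/7
p = 1/4 (p = sqrt(-2 + 3)/4 = sqrt(1)/4 = (1/4)*1 = 1/4 ≈ 0.25000)
F(B) = 2/7 + B/4 (F(B) = B/4 - 1/7*(-2) = B/4 + 2/7 = 2/7 + B/4)
F(o(49, 49))/Z = (2/7 + (-5 + 5*49)/4)/2411913 = (2/7 + (-5 + 245)/4)*(1/2411913) = (2/7 + (1/4)*240)*(1/2411913) = (2/7 + 60)*(1/2411913) = (422/7)*(1/2411913) = 422/16883391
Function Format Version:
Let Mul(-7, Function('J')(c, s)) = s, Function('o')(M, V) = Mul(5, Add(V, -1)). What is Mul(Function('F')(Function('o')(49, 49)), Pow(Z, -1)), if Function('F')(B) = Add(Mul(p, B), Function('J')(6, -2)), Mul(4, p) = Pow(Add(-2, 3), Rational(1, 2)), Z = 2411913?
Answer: Rational(422, 16883391) ≈ 2.4995e-5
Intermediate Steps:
Function('o')(M, V) = Add(-5, Mul(5, V)) (Function('o')(M, V) = Mul(5, Add(-1, V)) = Add(-5, Mul(5, V)))
Function('J')(c, s) = Mul(Rational(-1, 7), s)
p = Rational(1, 4) (p = Mul(Rational(1, 4), Pow(Add(-2, 3), Rational(1, 2))) = Mul(Rational(1, 4), Pow(1, Rational(1, 2))) = Mul(Rational(1, 4), 1) = Rational(1, 4) ≈ 0.25000)
Function('F')(B) = Add(Rational(2, 7), Mul(Rational(1, 4), B)) (Function('F')(B) = Add(Mul(Rational(1, 4), B), Mul(Rational(-1, 7), -2)) = Add(Mul(Rational(1, 4), B), Rational(2, 7)) = Add(Rational(2, 7), Mul(Rational(1, 4), B)))
Mul(Function('F')(Function('o')(49, 49)), Pow(Z, -1)) = Mul(Add(Rational(2, 7), Mul(Rational(1, 4), Add(-5, Mul(5, 49)))), Pow(2411913, -1)) = Mul(Add(Rational(2, 7), Mul(Rational(1, 4), Add(-5, 245))), Rational(1, 2411913)) = Mul(Add(Rational(2, 7), Mul(Rational(1, 4), 240)), Rational(1, 2411913)) = Mul(Add(Rational(2, 7), 60), Rational(1, 2411913)) = Mul(Rational(422, 7), Rational(1, 2411913)) = Rational(422, 16883391)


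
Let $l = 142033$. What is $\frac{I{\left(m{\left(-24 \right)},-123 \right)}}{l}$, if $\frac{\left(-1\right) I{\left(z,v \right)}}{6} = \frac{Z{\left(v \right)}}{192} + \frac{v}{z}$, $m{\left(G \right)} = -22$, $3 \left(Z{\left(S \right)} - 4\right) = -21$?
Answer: $- \frac{11775}{49995616} \approx -0.00023552$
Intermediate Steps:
$Z{\left(S \right)} = -3$ ($Z{\left(S \right)} = 4 + \frac{1}{3} \left(-21\right) = 4 - 7 = -3$)
$I{\left(z,v \right)} = \frac{3}{32} - \frac{6 v}{z}$ ($I{\left(z,v \right)} = - 6 \left(- \frac{3}{192} + \frac{v}{z}\right) = - 6 \left(\left(-3\right) \frac{1}{192} + \frac{v}{z}\right) = - 6 \left(- \frac{1}{64} + \frac{v}{z}\right) = \frac{3}{32} - \frac{6 v}{z}$)
$\frac{I{\left(m{\left(-24 \right)},-123 \right)}}{l} = \frac{\frac{3}{32} - - \frac{738}{-22}}{142033} = \left(\frac{3}{32} - \left(-738\right) \left(- \frac{1}{22}\right)\right) \frac{1}{142033} = \left(\frac{3}{32} - \frac{369}{11}\right) \frac{1}{142033} = \left(- \frac{11775}{352}\right) \frac{1}{142033} = - \frac{11775}{49995616}$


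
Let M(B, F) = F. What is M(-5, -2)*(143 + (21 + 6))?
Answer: -340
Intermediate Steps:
M(-5, -2)*(143 + (21 + 6)) = -2*(143 + (21 + 6)) = -2*(143 + 27) = -2*170 = -340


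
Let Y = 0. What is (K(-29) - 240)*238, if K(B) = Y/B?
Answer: -57120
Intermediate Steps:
K(B) = 0 (K(B) = 0/B = 0)
(K(-29) - 240)*238 = (0 - 240)*238 = -240*238 = -57120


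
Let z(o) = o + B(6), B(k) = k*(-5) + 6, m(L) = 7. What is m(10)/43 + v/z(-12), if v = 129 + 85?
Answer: -4475/774 ≈ -5.7817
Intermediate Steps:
B(k) = 6 - 5*k (B(k) = -5*k + 6 = 6 - 5*k)
v = 214
z(o) = -24 + o (z(o) = o + (6 - 5*6) = o + (6 - 30) = o - 24 = -24 + o)
m(10)/43 + v/z(-12) = 7/43 + 214/(-24 - 12) = 7*(1/43) + 214/(-36) = 7/43 + 214*(-1/36) = 7/43 - 107/18 = -4475/774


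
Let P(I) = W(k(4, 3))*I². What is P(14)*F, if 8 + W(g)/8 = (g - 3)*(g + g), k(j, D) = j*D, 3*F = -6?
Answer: -652288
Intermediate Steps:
F = -2 (F = (⅓)*(-6) = -2)
k(j, D) = D*j
W(g) = -64 + 16*g*(-3 + g) (W(g) = -64 + 8*((g - 3)*(g + g)) = -64 + 8*((-3 + g)*(2*g)) = -64 + 8*(2*g*(-3 + g)) = -64 + 16*g*(-3 + g))
P(I) = 1664*I² (P(I) = (-64 - 144*4 + 16*(3*4)²)*I² = (-64 - 48*12 + 16*12²)*I² = (-64 - 576 + 16*144)*I² = (-64 - 576 + 2304)*I² = 1664*I²)
P(14)*F = (1664*14²)*(-2) = (1664*196)*(-2) = 326144*(-2) = -652288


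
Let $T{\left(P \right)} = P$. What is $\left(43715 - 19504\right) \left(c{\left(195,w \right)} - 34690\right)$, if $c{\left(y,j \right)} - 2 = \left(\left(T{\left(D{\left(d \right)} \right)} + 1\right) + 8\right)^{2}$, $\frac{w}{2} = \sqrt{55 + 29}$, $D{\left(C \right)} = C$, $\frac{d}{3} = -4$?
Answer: $-839613269$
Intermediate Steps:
$d = -12$ ($d = 3 \left(-4\right) = -12$)
$w = 4 \sqrt{21}$ ($w = 2 \sqrt{55 + 29} = 2 \sqrt{84} = 2 \cdot 2 \sqrt{21} = 4 \sqrt{21} \approx 18.33$)
$c{\left(y,j \right)} = 11$ ($c{\left(y,j \right)} = 2 + \left(\left(-12 + 1\right) + 8\right)^{2} = 2 + \left(-11 + 8\right)^{2} = 2 + \left(-3\right)^{2} = 2 + 9 = 11$)
$\left(43715 - 19504\right) \left(c{\left(195,w \right)} - 34690\right) = \left(43715 - 19504\right) \left(11 - 34690\right) = 24211 \left(-34679\right) = -839613269$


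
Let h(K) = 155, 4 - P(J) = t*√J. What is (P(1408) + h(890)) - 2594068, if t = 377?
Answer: -2593909 - 3016*√22 ≈ -2.6081e+6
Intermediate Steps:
P(J) = 4 - 377*√J
(P(1408) + h(890)) - 2594068 = ((4 - 3016*√22) + 155) - 2594068 = (159 - 3016*√22) - 2594068 = -2593909 - 3016*√22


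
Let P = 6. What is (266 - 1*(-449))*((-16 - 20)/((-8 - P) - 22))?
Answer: 715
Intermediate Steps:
(266 - 1*(-449))*((-16 - 20)/((-8 - P) - 22)) = (266 - 1*(-449))*((-16 - 20)/((-8 - 1*6) - 22)) = (266 + 449)*(-36/((-8 - 6) - 22)) = 715*(-36/(-14 - 22)) = 715*(-36/(-36)) = 715*(-36*(-1/36)) = 715*1 = 715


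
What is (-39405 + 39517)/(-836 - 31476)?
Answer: -2/577 ≈ -0.0034662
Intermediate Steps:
(-39405 + 39517)/(-836 - 31476) = 112/(-32312) = 112*(-1/32312) = -2/577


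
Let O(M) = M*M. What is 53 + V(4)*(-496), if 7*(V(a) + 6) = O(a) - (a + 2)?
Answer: 16243/7 ≈ 2320.4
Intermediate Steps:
O(M) = M²
V(a) = -44/7 - a/7 + a²/7 (V(a) = -6 + (a² - (a + 2))/7 = -6 + (a² - (2 + a))/7 = -6 + (a² + (-2 - a))/7 = -6 + (-2 + a² - a)/7 = -6 + (-2/7 - a/7 + a²/7) = -44/7 - a/7 + a²/7)
53 + V(4)*(-496) = 53 + (-44/7 - ⅐*4 + (⅐)*4²)*(-496) = 53 + (-44/7 - 4/7 + (⅐)*16)*(-496) = 53 + (-44/7 - 4/7 + 16/7)*(-496) = 53 - 32/7*(-496) = 53 + 15872/7 = 16243/7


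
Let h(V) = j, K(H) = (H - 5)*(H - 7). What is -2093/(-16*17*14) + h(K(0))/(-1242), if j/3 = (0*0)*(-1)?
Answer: 299/544 ≈ 0.54963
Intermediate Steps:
K(H) = (-7 + H)*(-5 + H) (K(H) = (-5 + H)*(-7 + H) = (-7 + H)*(-5 + H))
j = 0 (j = 3*((0*0)*(-1)) = 3*(0*(-1)) = 3*0 = 0)
h(V) = 0
-2093/(-16*17*14) + h(K(0))/(-1242) = -2093/(-16*17*14) + 0/(-1242) = -2093/((-272*14)) + 0*(-1/1242) = -2093/(-3808) + 0 = -2093*(-1/3808) + 0 = 299/544 + 0 = 299/544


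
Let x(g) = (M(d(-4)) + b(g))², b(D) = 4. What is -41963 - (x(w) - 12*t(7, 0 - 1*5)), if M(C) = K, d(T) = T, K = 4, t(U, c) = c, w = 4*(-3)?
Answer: -42087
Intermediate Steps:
w = -12
M(C) = 4
x(g) = 64 (x(g) = (4 + 4)² = 8² = 64)
-41963 - (x(w) - 12*t(7, 0 - 1*5)) = -41963 - (64 - 12*(0 - 1*5)) = -41963 - (64 - 12*(0 - 5)) = -41963 - (64 - 12*(-5)) = -41963 - (64 + 60) = -41963 - 1*124 = -41963 - 124 = -42087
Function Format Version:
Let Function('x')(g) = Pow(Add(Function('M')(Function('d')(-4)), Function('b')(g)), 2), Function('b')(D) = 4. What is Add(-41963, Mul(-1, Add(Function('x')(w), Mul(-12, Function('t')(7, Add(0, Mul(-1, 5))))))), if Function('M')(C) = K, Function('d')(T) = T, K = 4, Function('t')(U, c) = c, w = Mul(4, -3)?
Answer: -42087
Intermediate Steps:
w = -12
Function('M')(C) = 4
Function('x')(g) = 64 (Function('x')(g) = Pow(Add(4, 4), 2) = Pow(8, 2) = 64)
Add(-41963, Mul(-1, Add(Function('x')(w), Mul(-12, Function('t')(7, Add(0, Mul(-1, 5))))))) = Add(-41963, Mul(-1, Add(64, Mul(-12, Add(0, Mul(-1, 5)))))) = Add(-41963, Mul(-1, Add(64, Mul(-12, Add(0, -5))))) = Add(-41963, Mul(-1, Add(64, Mul(-12, -5)))) = Add(-41963, Mul(-1, Add(64, 60))) = Add(-41963, Mul(-1, 124)) = Add(-41963, -124) = -42087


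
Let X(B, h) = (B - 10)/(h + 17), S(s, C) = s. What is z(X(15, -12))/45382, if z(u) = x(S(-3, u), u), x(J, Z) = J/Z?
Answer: -3/45382 ≈ -6.6106e-5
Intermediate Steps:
X(B, h) = (-10 + B)/(17 + h)
z(u) = -3/u
z(X(15, -12))/45382 = -3*(17 - 12)/(-10 + 15)/45382 = -3/1*(1/45382) = -3*1*(1/45382) = -3*1/45382 = -3/45382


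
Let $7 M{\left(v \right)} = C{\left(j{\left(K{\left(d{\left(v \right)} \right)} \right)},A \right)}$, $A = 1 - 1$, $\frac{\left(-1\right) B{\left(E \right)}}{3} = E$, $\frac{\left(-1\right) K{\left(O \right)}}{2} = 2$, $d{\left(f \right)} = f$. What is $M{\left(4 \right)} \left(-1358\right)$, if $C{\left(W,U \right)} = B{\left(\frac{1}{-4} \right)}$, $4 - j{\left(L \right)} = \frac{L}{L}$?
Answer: $- \frac{291}{2} \approx -145.5$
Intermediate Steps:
$K{\left(O \right)} = -4$ ($K{\left(O \right)} = \left(-2\right) 2 = -4$)
$B{\left(E \right)} = - 3 E$
$j{\left(L \right)} = 3$ ($j{\left(L \right)} = 4 - \frac{L}{L} = 4 - 1 = 3$)
$A = 0$
$C{\left(W,U \right)} = \frac{3}{4}$ ($C{\left(W,U \right)} = - \frac{3}{-4} = \left(-3\right) \left(- \frac{1}{4}\right) = \frac{3}{4}$)
$M{\left(v \right)} = \frac{3}{28}$ ($M{\left(v \right)} = \frac{1}{7} \cdot \frac{3}{4} = \frac{3}{28}$)
$M{\left(4 \right)} \left(-1358\right) = \frac{3}{28} \left(-1358\right) = - \frac{291}{2}$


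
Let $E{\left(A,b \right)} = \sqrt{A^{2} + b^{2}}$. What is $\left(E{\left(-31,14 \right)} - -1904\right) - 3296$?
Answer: $-1392 + \sqrt{1157} \approx -1358.0$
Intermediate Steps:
$\left(E{\left(-31,14 \right)} - -1904\right) - 3296 = \left(\sqrt{\left(-31\right)^{2} + 14^{2}} - -1904\right) - 3296 = \left(\sqrt{961 + 196} + 1904\right) - 3296 = \left(\sqrt{1157} + 1904\right) - 3296 = \left(1904 + \sqrt{1157}\right) - 3296 = -1392 + \sqrt{1157}$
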